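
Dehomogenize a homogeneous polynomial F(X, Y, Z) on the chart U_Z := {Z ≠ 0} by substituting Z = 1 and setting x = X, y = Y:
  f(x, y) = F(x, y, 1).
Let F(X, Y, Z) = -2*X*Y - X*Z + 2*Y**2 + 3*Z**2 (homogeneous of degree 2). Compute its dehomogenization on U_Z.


f(x, y) = -2*x*y - x + 2*y**2 + 3

On U_Z we set Z = 1. Each monomial c·X^i·Y^j·Z^k in F becomes c·x^i·y^j·1^k = c·x^i·y^j.
Substituting Z = 1: F(X, Y, 1) = -2*x*y - x + 2*y**2 + 3.
Note: deg(f) ≤ deg(F) = 2; strict inequality happens when F is divisible by Z (lost terms).


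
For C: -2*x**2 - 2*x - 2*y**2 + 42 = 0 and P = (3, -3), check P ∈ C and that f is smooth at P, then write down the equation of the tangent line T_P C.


Tangent line at P: -14*x + 12*y + 78 = 0.

Step 1: f(3, -3) = 0, so P lies on C.
Step 2: partial derivatives
  f_x(x, y) = -4*x - 2, f_y(x, y) = -4*y.
  f_x(P) = -14, f_y(P) = 12 (gradient nonzero, so P is smooth).
Step 3: tangent line at P: -14·(x − 3) + 12·(y − -3) = 0.
Expanding: -14*x + 12*y + 78 = 0.


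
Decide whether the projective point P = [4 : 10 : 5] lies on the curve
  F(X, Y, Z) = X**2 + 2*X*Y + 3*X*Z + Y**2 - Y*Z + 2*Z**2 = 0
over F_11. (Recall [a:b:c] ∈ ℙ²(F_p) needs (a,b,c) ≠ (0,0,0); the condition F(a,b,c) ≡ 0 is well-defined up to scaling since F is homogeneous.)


F(4,10,5) ≡ 3 (mod 11); P is NOT on the curve.

Evaluate F(4, 10, 5) term-by-term (mod 11).
  X**2 ↦ 1·16·1·1 = 16
  2*X*Y ↦ 2·4·10·1 = 80
  3*X*Z ↦ 3·4·1·5 = 60
  Y**2 ↦ 1·1·100·1 = 100
  -Y*Z ↦ -1·1·10·5 = -50
  2*Z**2 ↦ 2·1·1·25 = 50
Sum: F(4, 10, 5) = (16) + (80) + (60) + (100) + (-50) + (50) = 256.
Reducing mod 11: 256 ≡ 3 (mod 11).
Since F(a, b, c) ≡ 3 ≠ 0 (mod 11), P does NOT lie on the curve.


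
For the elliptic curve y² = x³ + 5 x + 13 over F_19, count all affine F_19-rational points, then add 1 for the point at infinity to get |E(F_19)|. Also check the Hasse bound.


Affine points = {(1, 0), (3, 6), (3, 13), (5, 7), (5, 12), (7, 7), (7, 12), (15, 9), (15, 10), (16, 3), (16, 16), (18, 8), (18, 11)}; affine count = 13; |E(F_19)| = 14.

Discriminant check: Δ ∝ 4a³ + 27b² = 4·5³ + 27·13² = 4·125 + 27·169 ≡ 9 (mod 19). Nonzero ⇒ E is nonsingular.
For each x ∈ F_19, compute rhs = x³ + 5·x + 13 mod 19, then count y ∈ F_19 with y² ≡ rhs.
  x = 0: rhs = 13, matching y values: none (0 points).
  x = 1: rhs = 0, matching y values: 0 (1 points).
  x = 2: rhs = 12, matching y values: none (0 points).
  x = 3: rhs = 17, matching y values: 6, 13 (2 points).
  x = 4: rhs = 2, matching y values: none (0 points).
  x = 5: rhs = 11, matching y values: 7, 12 (2 points).
  x = 6: rhs = 12, matching y values: none (0 points).
  x = 7: rhs = 11, matching y values: 7, 12 (2 points).
  x = 8: rhs = 14, matching y values: none (0 points).
  x = 9: rhs = 8, matching y values: none (0 points).
  x = 10: rhs = 18, matching y values: none (0 points).
  x = 11: rhs = 12, matching y values: none (0 points).
  x = 12: rhs = 15, matching y values: none (0 points).
  x = 13: rhs = 14, matching y values: none (0 points).
  x = 14: rhs = 15, matching y values: none (0 points).
  x = 15: rhs = 5, matching y values: 9, 10 (2 points).
  x = 16: rhs = 9, matching y values: 3, 16 (2 points).
  x = 17: rhs = 14, matching y values: none (0 points).
  x = 18: rhs = 7, matching y values: 8, 11 (2 points).
Total affine count: 13.
Full point count |E(F_19)| = 13 + 1 = 14.
Hasse bound: |14 − (19+1)| = |-6| = 6 ≤ 2√19 ≈ 8.7178 ✓.


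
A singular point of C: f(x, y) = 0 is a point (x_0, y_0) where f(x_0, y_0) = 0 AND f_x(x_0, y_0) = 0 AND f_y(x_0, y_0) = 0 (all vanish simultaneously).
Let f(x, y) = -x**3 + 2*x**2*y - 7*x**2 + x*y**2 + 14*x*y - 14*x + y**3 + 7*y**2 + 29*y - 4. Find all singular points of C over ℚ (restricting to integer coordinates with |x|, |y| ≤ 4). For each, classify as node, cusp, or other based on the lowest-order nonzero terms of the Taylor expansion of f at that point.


Singular points: {(-3, -1)}; classification: cusp.

Compute partial derivatives:
  f_x = -3*x**2 + 4*x*y - 14*x + y**2 + 14*y - 14.
  f_y = 2*x**2 + 2*x*y + 14*x + 3*y**2 + 14*y + 29.
Scan x_0 ∈ {−4, ..., 4}. For each x_0, f_y(x_0, y) is a polynomial in y; find its integer roots y ∈ {−4, ..., 4}, then test f_x and f at those candidates.
  x = -4: f_y(-4, y) = 3*y**2 + 6*y + 5; no integer root y with |y| ≤ 4.
  x = -3: f_y(-3, y) = 3*y**2 + 8*y + 5; vanishes at y ∈ {-1}. (-3, -1): f_x = 0, f = 0 — SINGULAR.
  x = -2: f_y(-2, y) = 3*y**2 + 10*y + 9; no integer root y with |y| ≤ 4.
  x = -1: f_y(-1, y) = 3*y**2 + 12*y + 17; no integer root y with |y| ≤ 4.
  x = 0: f_y(0, y) = 3*y**2 + 14*y + 29; no integer root y with |y| ≤ 4.
  x = 1: f_y(1, y) = 3*y**2 + 16*y + 45; no integer root y with |y| ≤ 4.
  x = 2: f_y(2, y) = 3*y**2 + 18*y + 65; no integer root y with |y| ≤ 4.
  x = 3: f_y(3, y) = 3*y**2 + 20*y + 89; no integer root y with |y| ≤ 4.
  x = 4: f_y(4, y) = 3*y**2 + 22*y + 117; no integer root y with |y| ≤ 4.
Only singular point on the grid: (-3, -1).
Classify: substitute x = -3 + u, y = -1 + v and expand: f = -u**3 + 2*u**2*v + u*v**2 + v**3 + v**2.
No constant or linear terms (consistent with a singular point). Quadratic part: v**2. Cubic part: -u**3 + 2*u**2*v + u*v**2 + v**3.
The quadratic part v**2 is a perfect square, so there is a single (double) tangent line v = 0, i.e. y = -1. Restricting the cubic part to that line (v = 0) leaves -u**3 ≠ 0, so f is not divisible by v and the branch is v² ≈ u**3 to lowest order — this is a cusp.
Classification: cusp.


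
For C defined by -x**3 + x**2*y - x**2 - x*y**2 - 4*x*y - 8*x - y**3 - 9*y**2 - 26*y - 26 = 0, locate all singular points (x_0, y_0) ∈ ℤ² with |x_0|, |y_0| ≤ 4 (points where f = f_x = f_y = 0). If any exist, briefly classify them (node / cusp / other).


Singular points: {(-1, -3)}; classification: node.

Compute partial derivatives:
  f_x = -3*x**2 + 2*x*y - 2*x - y**2 - 4*y - 8.
  f_y = x**2 - 2*x*y - 4*x - 3*y**2 - 18*y - 26.
Scan x_0 ∈ {−4, ..., 4}. For each x_0, f_y(x_0, y) is a polynomial in y; find its integer roots y ∈ {−4, ..., 4}, then test f_x and f at those candidates.
  x = -4: f_y(-4, y) = -3*y**2 - 10*y + 6; no integer root y with |y| ≤ 4.
  x = -3: f_y(-3, y) = -3*y**2 - 12*y - 5; no integer root y with |y| ≤ 4.
  x = -2: f_y(-2, y) = -3*y**2 - 14*y - 14; no integer root y with |y| ≤ 4.
  x = -1: f_y(-1, y) = -3*y**2 - 16*y - 21; vanishes at y ∈ {-3}. (-1, -3): f_x = 0, f = 0 — SINGULAR.
  x = 0: f_y(0, y) = -3*y**2 - 18*y - 26; no integer root y with |y| ≤ 4.
  x = 1: f_y(1, y) = -3*y**2 - 20*y - 29; no integer root y with |y| ≤ 4.
  x = 2: f_y(2, y) = -3*y**2 - 22*y - 30; no integer root y with |y| ≤ 4.
  x = 3: f_y(3, y) = -3*y**2 - 24*y - 29; no integer root y with |y| ≤ 4.
  x = 4: f_y(4, y) = -3*y**2 - 26*y - 26; no integer root y with |y| ≤ 4.
Only singular point on the grid: (-1, -3).
Classify: substitute x = -1 + u, y = -3 + v and expand: f = -u**3 + u**2*v - u**2 - u*v**2 - v**3 + v**2.
No constant or linear terms (consistent with a singular point). Quadratic part: -u**2 + v**2. Cubic part: -u**3 + u**2*v - u*v**2 - v**3.
The quadratic part v**2 - u**2 = (v − u)(v + u) splits into two distinct linear factors, so there are two distinct tangent lines y − -3 = ±(x − -1) — this is a node (ordinary double point).
Classification: node.


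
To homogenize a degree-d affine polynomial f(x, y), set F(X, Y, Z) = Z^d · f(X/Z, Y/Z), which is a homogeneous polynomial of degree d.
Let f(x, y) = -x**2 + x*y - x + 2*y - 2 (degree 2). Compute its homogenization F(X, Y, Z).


F(X, Y, Z) = -X**2 + X*Y - X*Z + 2*Y*Z - 2*Z**2

deg(f) = 2.
Substitute x = X/Z, y = Y/Z into f, then multiply by Z^2.
  monomial -1·x^2·y^0 ↦ -1·X^2·Y^0·Z^0.
  monomial 1·x^1·y^1 ↦ 1·X^1·Y^1·Z^0.
  monomial -1·x^1·y^0 ↦ -1·X^1·Y^0·Z^1.
  monomial 2·x^0·y^1 ↦ 2·X^0·Y^1·Z^1.
  monomial -2·x^0·y^0 ↦ -2·X^0·Y^0·Z^2.
Collecting: F(X, Y, Z) = -X**2 + X*Y - X*Z + 2*Y*Z - 2*Z**2.


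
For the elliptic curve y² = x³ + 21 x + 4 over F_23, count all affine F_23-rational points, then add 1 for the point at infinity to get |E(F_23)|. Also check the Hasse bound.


Affine points = {(0, 2), (0, 21), (1, 7), (1, 16), (2, 10), (2, 13), (3, 5), (3, 18), (5, 2), (5, 21), (6, 1), (6, 22), (9, 5), (9, 18), (10, 8), (10, 15), (11, 5), (11, 18), (12, 11), (12, 12), (13, 6), (13, 17), (14, 11), (14, 12), (18, 2), (18, 21), (20, 11), (20, 12), (21, 0)}; affine count = 29; |E(F_23)| = 30.

Discriminant check: Δ ∝ 4a³ + 27b² = 4·21³ + 27·4² = 4·9261 + 27·16 ≡ 9 (mod 23). Nonzero ⇒ E is nonsingular.
For each x ∈ F_23, compute rhs = x³ + 21·x + 4 mod 23, then count y ∈ F_23 with y² ≡ rhs.
  x = 0: rhs = 4, matching y values: 2, 21 (2 points).
  x = 1: rhs = 3, matching y values: 7, 16 (2 points).
  x = 2: rhs = 8, matching y values: 10, 13 (2 points).
  x = 3: rhs = 2, matching y values: 5, 18 (2 points).
  x = 4: rhs = 14, matching y values: none (0 points).
  x = 5: rhs = 4, matching y values: 2, 21 (2 points).
  x = 6: rhs = 1, matching y values: 1, 22 (2 points).
  x = 7: rhs = 11, matching y values: none (0 points).
  x = 8: rhs = 17, matching y values: none (0 points).
  x = 9: rhs = 2, matching y values: 5, 18 (2 points).
  x = 10: rhs = 18, matching y values: 8, 15 (2 points).
  x = 11: rhs = 2, matching y values: 5, 18 (2 points).
  x = 12: rhs = 6, matching y values: 11, 12 (2 points).
  x = 13: rhs = 13, matching y values: 6, 17 (2 points).
  x = 14: rhs = 6, matching y values: 11, 12 (2 points).
  x = 15: rhs = 14, matching y values: none (0 points).
  x = 16: rhs = 20, matching y values: none (0 points).
  x = 17: rhs = 7, matching y values: none (0 points).
  x = 18: rhs = 4, matching y values: 2, 21 (2 points).
  x = 19: rhs = 17, matching y values: none (0 points).
  x = 20: rhs = 6, matching y values: 11, 12 (2 points).
  x = 21: rhs = 0, matching y values: 0 (1 points).
  x = 22: rhs = 5, matching y values: none (0 points).
Total affine count: 29.
Full point count |E(F_23)| = 29 + 1 = 30.
Hasse bound: |30 − (23+1)| = |6| = 6 ≤ 2√23 ≈ 9.5917 ✓.


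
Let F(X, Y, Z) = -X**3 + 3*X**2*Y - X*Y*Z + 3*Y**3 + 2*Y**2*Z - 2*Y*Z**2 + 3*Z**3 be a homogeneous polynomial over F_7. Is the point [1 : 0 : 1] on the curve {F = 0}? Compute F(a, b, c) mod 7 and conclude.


F(1,0,1) ≡ 2 (mod 7); P is NOT on the curve.

Evaluate F(1, 0, 1) term-by-term (mod 7).
  -X**3 ↦ -1·1·1·1 = -1
  3*X**2*Y ↦ 3·1·0·1 = 0
  -X*Y*Z ↦ -1·1·0·1 = 0
  3*Y**3 ↦ 3·1·0·1 = 0
  2*Y**2*Z ↦ 2·1·0·1 = 0
  -2*Y*Z**2 ↦ -2·1·0·1 = 0
  3*Z**3 ↦ 3·1·1·1 = 3
Sum: F(1, 0, 1) = (-1) + (0) + (0) + (0) + (0) + (0) + (3) = 2.
Reducing mod 7: 2 ≡ 2 (mod 7).
Since F(a, b, c) ≡ 2 ≠ 0 (mod 7), P does NOT lie on the curve.


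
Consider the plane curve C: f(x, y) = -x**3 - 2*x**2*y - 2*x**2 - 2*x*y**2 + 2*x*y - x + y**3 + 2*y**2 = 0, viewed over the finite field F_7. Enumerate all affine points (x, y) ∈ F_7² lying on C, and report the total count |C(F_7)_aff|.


Affine F_7-points: {(0, 0), (0, 5), (2, 3), (3, 1), (4, 5), (5, 5), (6, 0), (6, 4), (6, 6)}; count = 9.

For each of the 49 pairs (x, y) ∈ F_7², evaluate f(x, y) mod 7. Record the zeros.
  x = 0: [0↦0, 1↦3, 2↦2, 3↦3, 4↦5, 5↦0, 6↦1]  zeros at y ∈ {0, 5}
  x = 1: [0↦3, 1↦4, 2↦4, 3↦2, 4↦4, 5↦2, 6↦2]  zeros at y ∈ ∅
  x = 2: [0↦3, 1↦5, 2↦2, 3↦0, 4↦5, 5↦2, 6↦4]  zeros at y ∈ {3}
  x = 3: [0↦1, 1↦0, 2↦4, 3↦5, 4↦2, 5↦1, 6↦1]  zeros at y ∈ {1}
  x = 4: [0↦5, 1↦4, 2↦4, 3↦4, 4↦3, 5↦0, 6↦1]  zeros at y ∈ {5}
  x = 5: [0↦2, 1↦4, 2↦3, 3↦5, 4↦2, 5↦0, 6↦5]  zeros at y ∈ {5}
  x = 6: [0↦0, 1↦1, 2↦2, 3↦2, 4↦0, 5↦2, 6↦0]  zeros at y ∈ {0, 4, 6}
Collecting zeros: affine points = {(0, 0), (0, 5), (2, 3), (3, 1), (4, 5), (5, 5), (6, 0), (6, 4), (6, 6)}.
Total count |C(F_7)_aff| = 9.


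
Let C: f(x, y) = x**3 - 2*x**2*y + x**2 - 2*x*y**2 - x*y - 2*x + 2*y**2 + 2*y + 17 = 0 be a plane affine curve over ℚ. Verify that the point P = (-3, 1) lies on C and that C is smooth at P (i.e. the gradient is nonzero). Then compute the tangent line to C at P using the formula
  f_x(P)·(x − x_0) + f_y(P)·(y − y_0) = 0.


Tangent line at P: 28*x + 3*y + 81 = 0.

Step 1: f(-3, 1) = 0, so P lies on C.
Step 2: partial derivatives
  f_x(x, y) = 3*x**2 - 4*x*y + 2*x - 2*y**2 - y - 2, f_y(x, y) = -2*x**2 - 4*x*y - x + 4*y + 2.
  f_x(P) = 28, f_y(P) = 3 (gradient nonzero, so P is smooth).
Step 3: tangent line at P: 28·(x − -3) + 3·(y − 1) = 0.
Expanding: 28*x + 3*y + 81 = 0.


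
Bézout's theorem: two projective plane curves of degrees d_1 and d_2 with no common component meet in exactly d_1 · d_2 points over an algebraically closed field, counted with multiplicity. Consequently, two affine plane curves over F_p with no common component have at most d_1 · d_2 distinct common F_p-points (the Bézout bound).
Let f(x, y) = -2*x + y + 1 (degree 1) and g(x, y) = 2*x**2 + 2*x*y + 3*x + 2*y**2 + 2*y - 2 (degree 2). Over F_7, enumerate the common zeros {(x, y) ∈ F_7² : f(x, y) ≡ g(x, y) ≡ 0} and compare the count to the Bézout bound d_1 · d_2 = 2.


Common zeros: {(4, 0)}; count = 1; Bézout bound = 2.

deg(f) = 1, deg(g) = 2, so Bézout bound = 2.
Scan x ∈ F_7. For each x, list the y ∈ F_7 with f(x, y) ≡ 0 and those with g(x, y) ≡ 0 (mod 7); the common zeros in that column are the intersection.
  x = 0: f ≡ 0 at y ∈ {6}; g ≡ 0 at y ∈ ∅; common: ∅.
  x = 1: f ≡ 0 at y ∈ {1}; g ≡ 0 at y ∈ ∅; common: ∅.
  x = 2: f ≡ 0 at y ∈ {3}; g ≡ 0 at y ∈ ∅; common: ∅.
  x = 3: f ≡ 0 at y ∈ {5}; g ≡ 0 at y ∈ {1, 2}; common: ∅.
  x = 4: f ≡ 0 at y ∈ {0}; g ≡ 0 at y ∈ {0, 2}; common: {0}.
  x = 5: f ≡ 0 at y ∈ {2}; g ≡ 0 at y ∈ {0, 1}; common: ∅.
  x = 6: f ≡ 0 at y ∈ {4}; g ≡ 0 at y ∈ ∅; common: ∅.
Collecting: common zeros = {(4, 0)}, so the count is 1.
Comparison with the Bézout bound: 1 ≤ 2 = deg(f)·deg(g), as expected for curves with no common component (the affine F_7-count falls short of the bound because intersections may lie at infinity, over extension fields, or carry multiplicity).


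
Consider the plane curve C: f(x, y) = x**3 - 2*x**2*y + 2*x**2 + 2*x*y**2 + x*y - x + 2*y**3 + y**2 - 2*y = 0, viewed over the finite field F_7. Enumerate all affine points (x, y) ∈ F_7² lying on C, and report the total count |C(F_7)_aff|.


Affine F_7-points: {(0, 0), (2, 0), (3, 0), (4, 2), (5, 3)}; count = 5.

For each of the 49 pairs (x, y) ∈ F_7², evaluate f(x, y) mod 7. Record the zeros.
  x = 0: [0↦0, 1↦1, 2↦2, 3↦1, 4↦3, 5↦6, 6↦1]  zeros at y ∈ {0}
  x = 1: [0↦2, 1↦4, 2↦3, 3↦4, 4↦5, 5↦4, 6↦6]  zeros at y ∈ ∅
  x = 2: [0↦0, 1↦6, 2↦6, 3↦5, 4↦1, 5↦6, 6↦4]  zeros at y ∈ {0}
  x = 3: [0↦0, 1↦6, 2↦3, 3↦3, 4↦4, 5↦4, 6↦1]  zeros at y ∈ {0}
  x = 4: [0↦1, 1↦3, 2↦0, 3↦4, 4↦6, 5↦4, 6↦3]  zeros at y ∈ {2}
  x = 5: [0↦2, 1↦3, 2↦3, 3↦0, 4↦6, 5↦5, 6↦2]  zeros at y ∈ {3}
  x = 6: [0↦2, 1↦5, 2↦4, 3↦4, 4↦3, 5↦6, 6↦4]  zeros at y ∈ ∅
Collecting zeros: affine points = {(0, 0), (2, 0), (3, 0), (4, 2), (5, 3)}.
Total count |C(F_7)_aff| = 5.


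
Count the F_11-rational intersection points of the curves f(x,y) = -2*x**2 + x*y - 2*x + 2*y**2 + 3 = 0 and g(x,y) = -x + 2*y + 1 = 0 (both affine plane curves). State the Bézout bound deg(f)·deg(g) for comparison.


Common zeros: ∅; count = 0; Bézout bound = 2.

deg(f) = 2, deg(g) = 1, so Bézout bound = 2.
Scan x ∈ F_11. For each x, list the y ∈ F_11 with f(x, y) ≡ 0 and those with g(x, y) ≡ 0 (mod 11); the common zeros in that column are the intersection.
  x = 0: f ≡ 0 at y ∈ {2, 9}; g ≡ 0 at y ∈ {5}; common: ∅.
  x = 1: f ≡ 0 at y ∈ {6, 10}; g ≡ 0 at y ∈ {0}; common: ∅.
  x = 2: f ≡ 0 at y ∈ ∅; g ≡ 0 at y ∈ {6}; common: ∅.
  x = 3: f ≡ 0 at y ∈ {5, 10}; g ≡ 0 at y ∈ {1}; common: ∅.
  x = 4: f ≡ 0 at y ∈ {4, 5}; g ≡ 0 at y ∈ {7}; common: ∅.
  x = 5: f ≡ 0 at y ∈ ∅; g ≡ 0 at y ∈ {2}; common: ∅.
  x = 6: f ≡ 0 at y ∈ ∅; g ≡ 0 at y ∈ {8}; common: ∅.
  x = 7: f ≡ 0 at y ∈ ∅; g ≡ 0 at y ∈ {3}; common: ∅.
  x = 8: f ≡ 0 at y ∈ {3, 4}; g ≡ 0 at y ∈ {9}; common: ∅.
  x = 9: f ≡ 0 at y ∈ {3, 9}; g ≡ 0 at y ∈ {4}; common: ∅.
  x = 10: f ≡ 0 at y ∈ ∅; g ≡ 0 at y ∈ {10}; common: ∅.
Collecting: common zeros = ∅, so the count is 0.
Comparison with the Bézout bound: 0 ≤ 2 = deg(f)·deg(g), as expected for curves with no common component (the affine F_11-count falls short of the bound because intersections may lie at infinity, over extension fields, or carry multiplicity).


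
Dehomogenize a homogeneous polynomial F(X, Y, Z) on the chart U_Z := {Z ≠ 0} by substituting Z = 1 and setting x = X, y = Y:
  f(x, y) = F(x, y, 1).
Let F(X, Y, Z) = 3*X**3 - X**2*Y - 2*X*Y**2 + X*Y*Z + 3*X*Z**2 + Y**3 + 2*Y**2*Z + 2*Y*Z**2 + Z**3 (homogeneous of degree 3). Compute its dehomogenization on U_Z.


f(x, y) = 3*x**3 - x**2*y - 2*x*y**2 + x*y + 3*x + y**3 + 2*y**2 + 2*y + 1

On U_Z we set Z = 1. Each monomial c·X^i·Y^j·Z^k in F becomes c·x^i·y^j·1^k = c·x^i·y^j.
Substituting Z = 1: F(X, Y, 1) = 3*x**3 - x**2*y - 2*x*y**2 + x*y + 3*x + y**3 + 2*y**2 + 2*y + 1.
Note: deg(f) ≤ deg(F) = 3; strict inequality happens when F is divisible by Z (lost terms).


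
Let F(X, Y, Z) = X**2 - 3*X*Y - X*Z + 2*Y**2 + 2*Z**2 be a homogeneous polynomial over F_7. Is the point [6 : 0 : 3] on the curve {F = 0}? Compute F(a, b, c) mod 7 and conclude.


F(6,0,3) ≡ 1 (mod 7); P is NOT on the curve.

Evaluate F(6, 0, 3) term-by-term (mod 7).
  X**2 ↦ 1·36·1·1 = 36
  -3*X*Y ↦ -3·6·0·1 = 0
  -X*Z ↦ -1·6·1·3 = -18
  2*Y**2 ↦ 2·1·0·1 = 0
  2*Z**2 ↦ 2·1·1·9 = 18
Sum: F(6, 0, 3) = (36) + (0) + (-18) + (0) + (18) = 36.
Reducing mod 7: 36 ≡ 1 (mod 7).
Since F(a, b, c) ≡ 1 ≠ 0 (mod 7), P does NOT lie on the curve.


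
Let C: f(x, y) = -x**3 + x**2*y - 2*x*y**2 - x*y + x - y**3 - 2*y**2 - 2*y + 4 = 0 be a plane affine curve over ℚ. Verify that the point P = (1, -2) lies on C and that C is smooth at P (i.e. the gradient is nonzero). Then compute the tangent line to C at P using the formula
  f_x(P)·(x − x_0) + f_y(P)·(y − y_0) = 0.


Tangent line at P: -12*x + 2*y + 16 = 0.

Step 1: f(1, -2) = 0, so P lies on C.
Step 2: partial derivatives
  f_x(x, y) = -3*x**2 + 2*x*y - 2*y**2 - y + 1, f_y(x, y) = x**2 - 4*x*y - x - 3*y**2 - 4*y - 2.
  f_x(P) = -12, f_y(P) = 2 (gradient nonzero, so P is smooth).
Step 3: tangent line at P: -12·(x − 1) + 2·(y − -2) = 0.
Expanding: -12*x + 2*y + 16 = 0.


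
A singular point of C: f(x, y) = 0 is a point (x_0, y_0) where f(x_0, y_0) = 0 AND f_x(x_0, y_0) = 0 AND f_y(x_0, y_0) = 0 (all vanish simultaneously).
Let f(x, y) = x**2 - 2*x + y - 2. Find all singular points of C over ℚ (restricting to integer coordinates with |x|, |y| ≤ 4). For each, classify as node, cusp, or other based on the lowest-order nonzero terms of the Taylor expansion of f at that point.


No singular points in the scanned grid; C is smooth there.

Compute partial derivatives:
  f_x = 2*x - 2.
  f_y = 1.
f_y = 1 is a nonzero constant, so f_y never vanishes: no point (x, y) can satisfy f = f_x = f_y = 0. In particular no (x, y) ∈ {−4, ..., 4}² is singular; the curve is smooth.


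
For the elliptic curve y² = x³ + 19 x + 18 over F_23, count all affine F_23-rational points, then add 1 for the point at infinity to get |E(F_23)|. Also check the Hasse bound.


Affine points = {(0, 8), (0, 15), (2, 8), (2, 15), (5, 10), (5, 13), (6, 7), (6, 16), (10, 9), (10, 14), (13, 1), (13, 22), (16, 5), (16, 18), (19, 4), (19, 19), (20, 7), (20, 16), (21, 8), (21, 15)}; affine count = 20; |E(F_23)| = 21.

Discriminant check: Δ ∝ 4a³ + 27b² = 4·19³ + 27·18² = 4·6859 + 27·324 ≡ 5 (mod 23). Nonzero ⇒ E is nonsingular.
For each x ∈ F_23, compute rhs = x³ + 19·x + 18 mod 23, then count y ∈ F_23 with y² ≡ rhs.
  x = 0: rhs = 18, matching y values: 8, 15 (2 points).
  x = 1: rhs = 15, matching y values: none (0 points).
  x = 2: rhs = 18, matching y values: 8, 15 (2 points).
  x = 3: rhs = 10, matching y values: none (0 points).
  x = 4: rhs = 20, matching y values: none (0 points).
  x = 5: rhs = 8, matching y values: 10, 13 (2 points).
  x = 6: rhs = 3, matching y values: 7, 16 (2 points).
  x = 7: rhs = 11, matching y values: none (0 points).
  x = 8: rhs = 15, matching y values: none (0 points).
  x = 9: rhs = 21, matching y values: none (0 points).
  x = 10: rhs = 12, matching y values: 9, 14 (2 points).
  x = 11: rhs = 17, matching y values: none (0 points).
  x = 12: rhs = 19, matching y values: none (0 points).
  x = 13: rhs = 1, matching y values: 1, 22 (2 points).
  x = 14: rhs = 15, matching y values: none (0 points).
  x = 15: rhs = 21, matching y values: none (0 points).
  x = 16: rhs = 2, matching y values: 5, 18 (2 points).
  x = 17: rhs = 10, matching y values: none (0 points).
  x = 18: rhs = 5, matching y values: none (0 points).
  x = 19: rhs = 16, matching y values: 4, 19 (2 points).
  x = 20: rhs = 3, matching y values: 7, 16 (2 points).
  x = 21: rhs = 18, matching y values: 8, 15 (2 points).
  x = 22: rhs = 21, matching y values: none (0 points).
Total affine count: 20.
Full point count |E(F_23)| = 20 + 1 = 21.
Hasse bound: |21 − (23+1)| = |-3| = 3 ≤ 2√23 ≈ 9.5917 ✓.


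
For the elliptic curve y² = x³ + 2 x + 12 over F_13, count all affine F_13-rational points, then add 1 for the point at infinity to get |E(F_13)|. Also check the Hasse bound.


Affine points = {(0, 5), (0, 8), (5, 2), (5, 11), (11, 0), (12, 3), (12, 10)}; affine count = 7; |E(F_13)| = 8.

Discriminant check: Δ ∝ 4a³ + 27b² = 4·2³ + 27·12² = 4·8 + 27·144 ≡ 7 (mod 13). Nonzero ⇒ E is nonsingular.
For each x ∈ F_13, compute rhs = x³ + 2·x + 12 mod 13, then count y ∈ F_13 with y² ≡ rhs.
  x = 0: rhs = 12, matching y values: 5, 8 (2 points).
  x = 1: rhs = 2, matching y values: none (0 points).
  x = 2: rhs = 11, matching y values: none (0 points).
  x = 3: rhs = 6, matching y values: none (0 points).
  x = 4: rhs = 6, matching y values: none (0 points).
  x = 5: rhs = 4, matching y values: 2, 11 (2 points).
  x = 6: rhs = 6, matching y values: none (0 points).
  x = 7: rhs = 5, matching y values: none (0 points).
  x = 8: rhs = 7, matching y values: none (0 points).
  x = 9: rhs = 5, matching y values: none (0 points).
  x = 10: rhs = 5, matching y values: none (0 points).
  x = 11: rhs = 0, matching y values: 0 (1 points).
  x = 12: rhs = 9, matching y values: 3, 10 (2 points).
Total affine count: 7.
Full point count |E(F_13)| = 7 + 1 = 8.
Hasse bound: |8 − (13+1)| = |-6| = 6 ≤ 2√13 ≈ 7.2111 ✓.


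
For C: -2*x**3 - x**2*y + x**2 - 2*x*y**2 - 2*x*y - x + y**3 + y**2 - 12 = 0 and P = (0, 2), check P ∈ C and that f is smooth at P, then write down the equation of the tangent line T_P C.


Tangent line at P: -13*x + 16*y - 32 = 0.

Step 1: f(0, 2) = 0, so P lies on C.
Step 2: partial derivatives
  f_x(x, y) = -6*x**2 - 2*x*y + 2*x - 2*y**2 - 2*y - 1, f_y(x, y) = -x**2 - 4*x*y - 2*x + 3*y**2 + 2*y.
  f_x(P) = -13, f_y(P) = 16 (gradient nonzero, so P is smooth).
Step 3: tangent line at P: -13·(x − 0) + 16·(y − 2) = 0.
Expanding: -13*x + 16*y - 32 = 0.


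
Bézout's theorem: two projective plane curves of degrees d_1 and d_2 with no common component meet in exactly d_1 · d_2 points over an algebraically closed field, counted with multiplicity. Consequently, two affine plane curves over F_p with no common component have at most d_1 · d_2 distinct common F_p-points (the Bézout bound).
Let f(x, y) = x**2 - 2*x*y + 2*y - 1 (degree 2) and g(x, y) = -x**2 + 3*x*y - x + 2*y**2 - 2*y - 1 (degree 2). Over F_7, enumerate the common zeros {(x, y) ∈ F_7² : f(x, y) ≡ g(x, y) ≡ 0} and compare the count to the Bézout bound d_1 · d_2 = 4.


Common zeros: {(1, 1), (1, 2), (2, 5)}; count = 3; Bézout bound = 4.

deg(f) = 2, deg(g) = 2, so Bézout bound = 4.
Scan x ∈ F_7. For each x, list the y ∈ F_7 with f(x, y) ≡ 0 and those with g(x, y) ≡ 0 (mod 7); the common zeros in that column are the intersection.
  x = 0: f ≡ 0 at y ∈ {4}; g ≡ 0 at y ∈ ∅; common: ∅.
  x = 1: f ≡ 0 at y ∈ {0, 1, 2, 3, 4, 5, 6}; g ≡ 0 at y ∈ {1, 2}; common: {1, 2}.
  x = 2: f ≡ 0 at y ∈ {5}; g ≡ 0 at y ∈ {0, 5}; common: {5}.
  x = 3: f ≡ 0 at y ∈ {2}; g ≡ 0 at y ∈ ∅; common: ∅.
  x = 4: f ≡ 0 at y ∈ {6}; g ≡ 0 at y ∈ {0, 2}; common: ∅.
  x = 5: f ≡ 0 at y ∈ {3}; g ≡ 0 at y ∈ {5, 6}; common: ∅.
  x = 6: f ≡ 0 at y ∈ {0}; g ≡ 0 at y ∈ ∅; common: ∅.
Collecting: common zeros = {(1, 1), (1, 2), (2, 5)}, so the count is 3.
Comparison with the Bézout bound: 3 ≤ 4 = deg(f)·deg(g), as expected for curves with no common component (the affine F_7-count falls short of the bound because intersections may lie at infinity, over extension fields, or carry multiplicity).


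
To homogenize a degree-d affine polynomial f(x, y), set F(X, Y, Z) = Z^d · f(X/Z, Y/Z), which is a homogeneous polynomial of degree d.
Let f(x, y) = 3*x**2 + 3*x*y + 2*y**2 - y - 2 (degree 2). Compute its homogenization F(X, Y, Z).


F(X, Y, Z) = 3*X**2 + 3*X*Y + 2*Y**2 - Y*Z - 2*Z**2

deg(f) = 2.
Substitute x = X/Z, y = Y/Z into f, then multiply by Z^2.
  monomial 3·x^2·y^0 ↦ 3·X^2·Y^0·Z^0.
  monomial 3·x^1·y^1 ↦ 3·X^1·Y^1·Z^0.
  monomial 2·x^0·y^2 ↦ 2·X^0·Y^2·Z^0.
  monomial -1·x^0·y^1 ↦ -1·X^0·Y^1·Z^1.
  monomial -2·x^0·y^0 ↦ -2·X^0·Y^0·Z^2.
Collecting: F(X, Y, Z) = 3*X**2 + 3*X*Y + 2*Y**2 - Y*Z - 2*Z**2.


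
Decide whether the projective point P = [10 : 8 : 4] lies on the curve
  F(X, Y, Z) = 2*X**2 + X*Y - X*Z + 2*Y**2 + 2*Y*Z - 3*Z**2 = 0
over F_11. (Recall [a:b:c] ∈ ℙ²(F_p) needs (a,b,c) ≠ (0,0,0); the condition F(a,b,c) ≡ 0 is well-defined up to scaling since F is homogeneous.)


F(10,8,4) ≡ 10 (mod 11); P is NOT on the curve.

Evaluate F(10, 8, 4) term-by-term (mod 11).
  2*X**2 ↦ 2·100·1·1 = 200
  X*Y ↦ 1·10·8·1 = 80
  -X*Z ↦ -1·10·1·4 = -40
  2*Y**2 ↦ 2·1·64·1 = 128
  2*Y*Z ↦ 2·1·8·4 = 64
  -3*Z**2 ↦ -3·1·1·16 = -48
Sum: F(10, 8, 4) = (200) + (80) + (-40) + (128) + (64) + (-48) = 384.
Reducing mod 11: 384 ≡ 10 (mod 11).
Since F(a, b, c) ≡ 10 ≠ 0 (mod 11), P does NOT lie on the curve.


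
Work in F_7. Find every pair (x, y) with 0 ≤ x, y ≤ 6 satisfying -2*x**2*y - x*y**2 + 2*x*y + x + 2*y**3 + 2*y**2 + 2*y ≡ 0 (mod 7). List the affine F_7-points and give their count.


Affine F_7-points: {(0, 0), (0, 2), (0, 4), (1, 3), (2, 2)}; count = 5.

For each of the 49 pairs (x, y) ∈ F_7², evaluate f(x, y) mod 7. Record the zeros.
  x = 0: [0↦0, 1↦6, 2↦0, 3↦1, 4↦0, 5↦2, 6↦5]  zeros at y ∈ {0, 2, 4}
  x = 1: [0↦1, 1↦6, 2↦4, 3↦0, 4↦6, 5↦6, 6↦5]  zeros at y ∈ {3}
  x = 2: [0↦2, 1↦2, 2↦0, 3↦1, 4↦3, 5↦4, 6↦2]  zeros at y ∈ {2}
  x = 3: [0↦3, 1↦1, 2↦2, 3↦4, 4↦5, 5↦3, 6↦3]  zeros at y ∈ ∅
  x = 4: [0↦4, 1↦3, 2↦3, 3↦2, 4↦5, 5↦3, 6↦1]  zeros at y ∈ ∅
  x = 5: [0↦5, 1↦1, 2↦3, 3↦2, 4↦3, 5↦4, 6↦3]  zeros at y ∈ ∅
  x = 6: [0↦6, 1↦2, 2↦2, 3↦4, 4↦6, 5↦6, 6↦2]  zeros at y ∈ ∅
Collecting zeros: affine points = {(0, 0), (0, 2), (0, 4), (1, 3), (2, 2)}.
Total count |C(F_7)_aff| = 5.


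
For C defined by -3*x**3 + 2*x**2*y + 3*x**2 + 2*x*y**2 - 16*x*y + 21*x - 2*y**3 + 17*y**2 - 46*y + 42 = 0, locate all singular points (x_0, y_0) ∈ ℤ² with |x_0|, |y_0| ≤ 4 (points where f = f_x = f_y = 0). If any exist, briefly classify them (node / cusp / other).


Singular points: {(1, 3)}; classification: cusp.

Compute partial derivatives:
  f_x = -9*x**2 + 4*x*y + 6*x + 2*y**2 - 16*y + 21.
  f_y = 2*x**2 + 4*x*y - 16*x - 6*y**2 + 34*y - 46.
Scan x_0 ∈ {−4, ..., 4}. For each x_0, f_y(x_0, y) is a polynomial in y; find its integer roots y ∈ {−4, ..., 4}, then test f_x and f at those candidates.
  x = -4: f_y(-4, y) = -6*y**2 + 18*y + 50; no integer root y with |y| ≤ 4.
  x = -3: f_y(-3, y) = -6*y**2 + 22*y + 20; no integer root y with |y| ≤ 4.
  x = -2: f_y(-2, y) = -6*y**2 + 26*y - 6; no integer root y with |y| ≤ 4.
  x = -1: f_y(-1, y) = -6*y**2 + 30*y - 28; no integer root y with |y| ≤ 4.
  x = 0: f_y(0, y) = -6*y**2 + 34*y - 46; no integer root y with |y| ≤ 4.
  x = 1: f_y(1, y) = -6*y**2 + 38*y - 60; vanishes at y ∈ {3}. (1, 3): f_x = 0, f = 0 — SINGULAR.
  x = 2: f_y(2, y) = -6*y**2 + 42*y - 70; no integer root y with |y| ≤ 4.
  x = 3: f_y(3, y) = -6*y**2 + 46*y - 76; no integer root y with |y| ≤ 4.
  x = 4: f_y(4, y) = -6*y**2 + 50*y - 78; no integer root y with |y| ≤ 4.
Only singular point on the grid: (1, 3).
Classify: substitute x = 1 + u, y = 3 + v and expand: f = -3*u**3 + 2*u**2*v + 2*u*v**2 - 2*v**3 + v**2.
No constant or linear terms (consistent with a singular point). Quadratic part: v**2. Cubic part: -3*u**3 + 2*u**2*v + 2*u*v**2 - 2*v**3.
The quadratic part v**2 is a perfect square, so there is a single (double) tangent line v = 0, i.e. y = 3. Restricting the cubic part to that line (v = 0) leaves -3*u**3 ≠ 0, so f is not divisible by v and the branch is v² ≈ 3*u**3 to lowest order — this is a cusp.
Classification: cusp.


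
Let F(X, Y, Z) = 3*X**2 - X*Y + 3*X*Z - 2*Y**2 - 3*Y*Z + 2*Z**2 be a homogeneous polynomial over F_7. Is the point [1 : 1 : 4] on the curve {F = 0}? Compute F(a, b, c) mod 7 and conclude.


F(1,1,4) ≡ 4 (mod 7); P is NOT on the curve.

Evaluate F(1, 1, 4) term-by-term (mod 7).
  3*X**2 ↦ 3·1·1·1 = 3
  -X*Y ↦ -1·1·1·1 = -1
  3*X*Z ↦ 3·1·1·4 = 12
  -2*Y**2 ↦ -2·1·1·1 = -2
  -3*Y*Z ↦ -3·1·1·4 = -12
  2*Z**2 ↦ 2·1·1·16 = 32
Sum: F(1, 1, 4) = (3) + (-1) + (12) + (-2) + (-12) + (32) = 32.
Reducing mod 7: 32 ≡ 4 (mod 7).
Since F(a, b, c) ≡ 4 ≠ 0 (mod 7), P does NOT lie on the curve.


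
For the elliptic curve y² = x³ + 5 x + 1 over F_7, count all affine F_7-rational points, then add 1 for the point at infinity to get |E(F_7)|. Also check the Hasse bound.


Affine points = {(0, 1), (0, 6), (1, 0), (3, 1), (3, 6), (4, 1), (4, 6), (5, 2), (5, 5), (6, 3), (6, 4)}; affine count = 11; |E(F_7)| = 12.

Discriminant check: Δ ∝ 4a³ + 27b² = 4·5³ + 27·1² = 4·125 + 27·1 ≡ 2 (mod 7). Nonzero ⇒ E is nonsingular.
For each x ∈ F_7, compute rhs = x³ + 5·x + 1 mod 7, then count y ∈ F_7 with y² ≡ rhs.
  x = 0: rhs = 1, matching y values: 1, 6 (2 points).
  x = 1: rhs = 0, matching y values: 0 (1 points).
  x = 2: rhs = 5, matching y values: none (0 points).
  x = 3: rhs = 1, matching y values: 1, 6 (2 points).
  x = 4: rhs = 1, matching y values: 1, 6 (2 points).
  x = 5: rhs = 4, matching y values: 2, 5 (2 points).
  x = 6: rhs = 2, matching y values: 3, 4 (2 points).
Total affine count: 11.
Full point count |E(F_7)| = 11 + 1 = 12.
Hasse bound: |12 − (7+1)| = |4| = 4 ≤ 2√7 ≈ 5.2915 ✓.


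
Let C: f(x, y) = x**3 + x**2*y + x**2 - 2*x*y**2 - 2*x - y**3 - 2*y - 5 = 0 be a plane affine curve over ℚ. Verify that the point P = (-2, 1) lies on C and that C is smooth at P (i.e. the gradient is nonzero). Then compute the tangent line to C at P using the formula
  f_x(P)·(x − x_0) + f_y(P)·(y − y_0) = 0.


Tangent line at P: 7*y - 7 = 0.

Step 1: f(-2, 1) = 0, so P lies on C.
Step 2: partial derivatives
  f_x(x, y) = 3*x**2 + 2*x*y + 2*x - 2*y**2 - 2, f_y(x, y) = x**2 - 4*x*y - 3*y**2 - 2.
  f_x(P) = 0, f_y(P) = 7 (gradient nonzero, so P is smooth).
Step 3: tangent line at P: 0·(x − -2) + 7·(y − 1) = 0.
Expanding: 7*y - 7 = 0.


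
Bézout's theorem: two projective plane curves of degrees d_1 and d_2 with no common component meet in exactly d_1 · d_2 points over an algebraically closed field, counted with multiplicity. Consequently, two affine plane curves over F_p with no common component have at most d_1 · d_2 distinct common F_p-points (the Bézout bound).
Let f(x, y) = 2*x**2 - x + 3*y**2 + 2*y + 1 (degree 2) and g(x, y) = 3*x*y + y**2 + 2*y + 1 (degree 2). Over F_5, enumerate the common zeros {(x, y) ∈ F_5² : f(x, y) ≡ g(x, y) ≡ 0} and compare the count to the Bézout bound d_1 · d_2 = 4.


Common zeros: {(1, 3)}; count = 1; Bézout bound = 4.

deg(f) = 2, deg(g) = 2, so Bézout bound = 4.
Scan x ∈ F_5. For each x, list the y ∈ F_5 with f(x, y) ≡ 0 and those with g(x, y) ≡ 0 (mod 5); the common zeros in that column are the intersection.
  x = 0: f ≡ 0 at y ∈ ∅; g ≡ 0 at y ∈ {4}; common: ∅.
  x = 1: f ≡ 0 at y ∈ {3}; g ≡ 0 at y ∈ {2, 3}; common: {3}.
  x = 2: f ≡ 0 at y ∈ {3}; g ≡ 0 at y ∈ {1}; common: ∅.
  x = 3: f ≡ 0 at y ∈ ∅; g ≡ 0 at y ∈ ∅; common: ∅.
  x = 4: f ≡ 0 at y ∈ {2, 4}; g ≡ 0 at y ∈ ∅; common: ∅.
Collecting: common zeros = {(1, 3)}, so the count is 1.
Comparison with the Bézout bound: 1 ≤ 4 = deg(f)·deg(g), as expected for curves with no common component (the affine F_5-count falls short of the bound because intersections may lie at infinity, over extension fields, or carry multiplicity).


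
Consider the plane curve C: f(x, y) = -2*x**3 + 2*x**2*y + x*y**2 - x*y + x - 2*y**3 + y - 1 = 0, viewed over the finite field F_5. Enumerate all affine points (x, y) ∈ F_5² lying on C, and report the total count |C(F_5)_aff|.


Affine F_5-points: {(0, 2), (0, 4), (1, 2), (2, 0), (2, 3), (3, 1), (4, 0)}; count = 7.

For each of the 25 pairs (x, y) ∈ F_5², evaluate f(x, y) mod 5. Record the zeros.
  x = 0: [0↦4, 1↦3, 2↦0, 3↦3, 4↦0]  zeros at y ∈ {2, 4}
  x = 1: [0↦3, 1↦4, 2↦0, 3↦4, 4↦4]  zeros at y ∈ {2}
  x = 2: [0↦0, 1↦2, 2↦1, 3↦0, 4↦2]  zeros at y ∈ {0, 3}
  x = 3: [0↦3, 1↦0, 2↦1, 3↦4, 4↦2]  zeros at y ∈ {1}
  x = 4: [0↦0, 1↦1, 2↦3, 3↦4, 4↦2]  zeros at y ∈ {0}
Collecting zeros: affine points = {(0, 2), (0, 4), (1, 2), (2, 0), (2, 3), (3, 1), (4, 0)}.
Total count |C(F_5)_aff| = 7.


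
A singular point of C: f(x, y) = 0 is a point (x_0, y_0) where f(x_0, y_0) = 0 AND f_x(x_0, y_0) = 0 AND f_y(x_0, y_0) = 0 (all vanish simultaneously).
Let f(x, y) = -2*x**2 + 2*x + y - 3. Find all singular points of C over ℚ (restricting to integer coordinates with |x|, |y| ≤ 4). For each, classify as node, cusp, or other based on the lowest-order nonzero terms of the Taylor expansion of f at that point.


No singular points in the scanned grid; C is smooth there.

Compute partial derivatives:
  f_x = 2 - 4*x.
  f_y = 1.
f_y = 1 is a nonzero constant, so f_y never vanishes: no point (x, y) can satisfy f = f_x = f_y = 0. In particular no (x, y) ∈ {−4, ..., 4}² is singular; the curve is smooth.


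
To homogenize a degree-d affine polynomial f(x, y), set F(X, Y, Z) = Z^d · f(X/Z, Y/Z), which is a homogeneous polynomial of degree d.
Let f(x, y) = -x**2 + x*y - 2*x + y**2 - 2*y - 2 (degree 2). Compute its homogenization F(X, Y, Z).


F(X, Y, Z) = -X**2 + X*Y - 2*X*Z + Y**2 - 2*Y*Z - 2*Z**2

deg(f) = 2.
Substitute x = X/Z, y = Y/Z into f, then multiply by Z^2.
  monomial -1·x^2·y^0 ↦ -1·X^2·Y^0·Z^0.
  monomial 1·x^1·y^1 ↦ 1·X^1·Y^1·Z^0.
  monomial -2·x^1·y^0 ↦ -2·X^1·Y^0·Z^1.
  monomial 1·x^0·y^2 ↦ 1·X^0·Y^2·Z^0.
  monomial -2·x^0·y^1 ↦ -2·X^0·Y^1·Z^1.
  monomial -2·x^0·y^0 ↦ -2·X^0·Y^0·Z^2.
Collecting: F(X, Y, Z) = -X**2 + X*Y - 2*X*Z + Y**2 - 2*Y*Z - 2*Z**2.


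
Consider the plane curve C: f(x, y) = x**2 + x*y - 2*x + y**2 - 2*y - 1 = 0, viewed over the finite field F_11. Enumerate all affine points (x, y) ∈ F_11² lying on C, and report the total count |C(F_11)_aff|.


Affine F_11-points: {(1, 2), (1, 10), (2, 1), (2, 10), (3, 4), (3, 6), (4, 3), (4, 6), (6, 3), (6, 4), (10, 1), (10, 2)}; count = 12.

For each of the 121 pairs (x, y) ∈ F_11², evaluate f(x, y) mod 11. Record the zeros.
  x = 0: [0↦10, 1↦9, 2↦10, 3↦2, 4↦7, 5↦3, 6↦1, 7↦1, 8↦3, 9↦7, 10↦2]  zeros at y ∈ ∅
  x = 1: [0↦9, 1↦9, 2↦0, 3↦4, 4↦10, 5↦7, 6↦6, 7↦7, 8↦10, 9↦4, 10↦0]  zeros at y ∈ {2, 10}
  x = 2: [0↦10, 1↦0, 2↦3, 3↦8, 4↦4, 5↦2, 6↦2, 7↦4, 8↦8, 9↦3, 10↦0]  zeros at y ∈ {1, 10}
  x = 3: [0↦2, 1↦4, 2↦8, 3↦3, 4↦0, 5↦10, 6↦0, 7↦3, 8↦8, 9↦4, 10↦2]  zeros at y ∈ {4, 6}
  x = 4: [0↦7, 1↦10, 2↦4, 3↦0, 4↦9, 5↦9, 6↦0, 7↦4, 8↦10, 9↦7, 10↦6]  zeros at y ∈ {3, 6}
  x = 5: [0↦3, 1↦7, 2↦2, 3↦10, 4↦9, 5↦10, 6↦2, 7↦7, 8↦3, 9↦1, 10↦1]  zeros at y ∈ ∅
  x = 6: [0↦1, 1↦6, 2↦2, 3↦0, 4↦0, 5↦2, 6↦6, 7↦1, 8↦9, 9↦8, 10↦9]  zeros at y ∈ {3, 4}
  x = 7: [0↦1, 1↦7, 2↦4, 3↦3, 4↦4, 5↦7, 6↦1, 7↦8, 8↦6, 9↦6, 10↦8]  zeros at y ∈ ∅
  x = 8: [0↦3, 1↦10, 2↦8, 3↦8, 4↦10, 5↦3, 6↦9, 7↦6, 8↦5, 9↦6, 10↦9]  zeros at y ∈ ∅
  x = 9: [0↦7, 1↦4, 2↦3, 3↦4, 4↦7, 5↦1, 6↦8, 7↦6, 8↦6, 9↦8, 10↦1]  zeros at y ∈ ∅
  x = 10: [0↦2, 1↦0, 2↦0, 3↦2, 4↦6, 5↦1, 6↦9, 7↦8, 8↦9, 9↦1, 10↦6]  zeros at y ∈ {1, 2}
Collecting zeros: affine points = {(1, 2), (1, 10), (2, 1), (2, 10), (3, 4), (3, 6), (4, 3), (4, 6), (6, 3), (6, 4), (10, 1), (10, 2)}.
Total count |C(F_11)_aff| = 12.


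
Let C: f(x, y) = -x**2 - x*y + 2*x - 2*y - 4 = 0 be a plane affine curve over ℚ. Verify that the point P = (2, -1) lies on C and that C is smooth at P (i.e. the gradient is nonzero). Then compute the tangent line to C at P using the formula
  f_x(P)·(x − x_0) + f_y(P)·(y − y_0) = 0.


Tangent line at P: -x - 4*y - 2 = 0.

Step 1: f(2, -1) = 0, so P lies on C.
Step 2: partial derivatives
  f_x(x, y) = -2*x - y + 2, f_y(x, y) = -x - 2.
  f_x(P) = -1, f_y(P) = -4 (gradient nonzero, so P is smooth).
Step 3: tangent line at P: -1·(x − 2) + -4·(y − -1) = 0.
Expanding: -x - 4*y - 2 = 0.


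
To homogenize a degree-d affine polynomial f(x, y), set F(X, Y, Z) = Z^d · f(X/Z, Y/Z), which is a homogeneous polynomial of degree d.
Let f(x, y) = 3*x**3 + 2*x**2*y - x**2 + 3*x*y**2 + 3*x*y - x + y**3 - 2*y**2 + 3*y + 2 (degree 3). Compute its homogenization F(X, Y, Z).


F(X, Y, Z) = 3*X**3 + 2*X**2*Y - X**2*Z + 3*X*Y**2 + 3*X*Y*Z - X*Z**2 + Y**3 - 2*Y**2*Z + 3*Y*Z**2 + 2*Z**3

deg(f) = 3.
Substitute x = X/Z, y = Y/Z into f, then multiply by Z^3.
  monomial 3·x^3·y^0 ↦ 3·X^3·Y^0·Z^0.
  monomial 2·x^2·y^1 ↦ 2·X^2·Y^1·Z^0.
  monomial -1·x^2·y^0 ↦ -1·X^2·Y^0·Z^1.
  monomial 3·x^1·y^2 ↦ 3·X^1·Y^2·Z^0.
  monomial 3·x^1·y^1 ↦ 3·X^1·Y^1·Z^1.
  monomial -1·x^1·y^0 ↦ -1·X^1·Y^0·Z^2.
  monomial 1·x^0·y^3 ↦ 1·X^0·Y^3·Z^0.
  monomial -2·x^0·y^2 ↦ -2·X^0·Y^2·Z^1.
  monomial 3·x^0·y^1 ↦ 3·X^0·Y^1·Z^2.
  monomial 2·x^0·y^0 ↦ 2·X^0·Y^0·Z^3.
Collecting: F(X, Y, Z) = 3*X**3 + 2*X**2*Y - X**2*Z + 3*X*Y**2 + 3*X*Y*Z - X*Z**2 + Y**3 - 2*Y**2*Z + 3*Y*Z**2 + 2*Z**3.


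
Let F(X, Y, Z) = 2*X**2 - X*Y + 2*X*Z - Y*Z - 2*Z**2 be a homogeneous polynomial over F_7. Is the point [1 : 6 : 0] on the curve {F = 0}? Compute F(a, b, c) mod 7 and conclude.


F(1,6,0) ≡ 3 (mod 7); P is NOT on the curve.

Evaluate F(1, 6, 0) term-by-term (mod 7).
  2*X**2 ↦ 2·1·1·1 = 2
  -X*Y ↦ -1·1·6·1 = -6
  2*X*Z ↦ 2·1·1·0 = 0
  -Y*Z ↦ -1·1·6·0 = 0
  -2*Z**2 ↦ -2·1·1·0 = 0
Sum: F(1, 6, 0) = (2) + (-6) + (0) + (0) + (0) = -4.
Reducing mod 7: -4 ≡ 3 (mod 7).
Since F(a, b, c) ≡ 3 ≠ 0 (mod 7), P does NOT lie on the curve.


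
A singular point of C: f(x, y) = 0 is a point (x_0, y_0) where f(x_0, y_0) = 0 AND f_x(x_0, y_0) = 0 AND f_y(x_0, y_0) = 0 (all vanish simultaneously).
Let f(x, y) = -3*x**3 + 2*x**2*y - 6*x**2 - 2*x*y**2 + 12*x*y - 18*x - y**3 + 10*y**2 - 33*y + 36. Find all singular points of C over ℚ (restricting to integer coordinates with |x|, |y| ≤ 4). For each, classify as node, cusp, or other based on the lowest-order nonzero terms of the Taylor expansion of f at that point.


Singular points: {(0, 3)}; classification: cusp.

Compute partial derivatives:
  f_x = -9*x**2 + 4*x*y - 12*x - 2*y**2 + 12*y - 18.
  f_y = 2*x**2 - 4*x*y + 12*x - 3*y**2 + 20*y - 33.
Scan x_0 ∈ {−4, ..., 4}. For each x_0, f_y(x_0, y) is a polynomial in y; find its integer roots y ∈ {−4, ..., 4}, then test f_x and f at those candidates.
  x = -4: f_y(-4, y) = -3*y**2 + 36*y - 49; no integer root y with |y| ≤ 4.
  x = -3: f_y(-3, y) = -3*y**2 + 32*y - 51; no integer root y with |y| ≤ 4.
  x = -2: f_y(-2, y) = -3*y**2 + 28*y - 49; no integer root y with |y| ≤ 4.
  x = -1: f_y(-1, y) = -3*y**2 + 24*y - 43; no integer root y with |y| ≤ 4.
  x = 0: f_y(0, y) = -3*y**2 + 20*y - 33; vanishes at y ∈ {3}. (0, 3): f_x = 0, f = 0 — SINGULAR.
  x = 1: f_y(1, y) = -3*y**2 + 16*y - 19; no integer root y with |y| ≤ 4.
  x = 2: f_y(2, y) = -3*y**2 + 12*y - 1; no integer root y with |y| ≤ 4.
  x = 3: f_y(3, y) = -3*y**2 + 8*y + 21; no integer root y with |y| ≤ 4.
  x = 4: f_y(4, y) = -3*y**2 + 4*y + 47; no integer root y with |y| ≤ 4.
Only singular point on the grid: (0, 3).
Classify: substitute x = 0 + u, y = 3 + v and expand: f = -3*u**3 + 2*u**2*v - 2*u*v**2 - v**3 + v**2.
No constant or linear terms (consistent with a singular point). Quadratic part: v**2. Cubic part: -3*u**3 + 2*u**2*v - 2*u*v**2 - v**3.
The quadratic part v**2 is a perfect square, so there is a single (double) tangent line v = 0, i.e. y = 3. Restricting the cubic part to that line (v = 0) leaves -3*u**3 ≠ 0, so f is not divisible by v and the branch is v² ≈ 3*u**3 to lowest order — this is a cusp.
Classification: cusp.
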